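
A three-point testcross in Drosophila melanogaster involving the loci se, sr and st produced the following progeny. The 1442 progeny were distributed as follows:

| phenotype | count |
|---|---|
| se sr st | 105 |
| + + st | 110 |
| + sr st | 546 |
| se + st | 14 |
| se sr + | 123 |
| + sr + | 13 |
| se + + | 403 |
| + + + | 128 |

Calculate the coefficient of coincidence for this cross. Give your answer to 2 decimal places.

0.58

The two most frequent reciprocal classes, + sr st and se + +, are the parental types, so the F1 was + sr st / se + +.
The two rarest classes, + sr + and se + st, are the double crossovers. Comparing them with the parentals, only the st allele has switched, so st is the middle locus and the order is sr – st – se.
sr–st: (233 + 27)/1442 = 0.1803; st–se: (233 + 27)/1442 = 0.1803.
Expected DCO frequency = 0.1803 × 0.1803 ≈ 0.03251; observed = 27/1442 ≈ 0.01872.
Coefficient of coincidence = 0.01872/0.03251 ≈ 0.58.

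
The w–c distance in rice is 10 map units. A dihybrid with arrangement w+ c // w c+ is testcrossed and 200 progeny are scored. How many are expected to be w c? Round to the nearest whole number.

10

A map distance of 10 map units corresponds to a recombination frequency of 0.100.
The F1 is w+ c / w c+, so w c is a recombinant gamete class with expected frequency r/2 = 0.100/2 = 0.0500.
Expected number = 0.0500 × 200 = 10.00 ≈ 10.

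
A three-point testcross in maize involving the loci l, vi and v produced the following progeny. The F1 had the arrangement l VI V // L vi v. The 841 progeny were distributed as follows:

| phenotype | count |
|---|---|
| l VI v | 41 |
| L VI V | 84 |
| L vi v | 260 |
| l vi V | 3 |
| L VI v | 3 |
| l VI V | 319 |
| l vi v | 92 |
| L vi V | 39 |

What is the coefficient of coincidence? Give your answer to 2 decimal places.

0.32

The two rarest classes, l vi V and L VI v, are the double crossovers. Comparing them with the parentals, only the vi allele has switched, so vi is the middle locus and the order is v – vi – l.
v–vi: (80 + 6)/841 = 0.1023; vi–l: (176 + 6)/841 = 0.2164.
Expected DCO frequency = 0.1023 × 0.2164 ≈ 0.02214; observed = 6/841 ≈ 0.00713.
Coefficient of coincidence = 0.00713/0.02214 ≈ 0.32.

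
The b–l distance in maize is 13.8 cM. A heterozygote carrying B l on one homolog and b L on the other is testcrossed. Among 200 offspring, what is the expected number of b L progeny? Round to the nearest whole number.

A map distance of 13.8 cM corresponds to a recombination frequency of 0.138.
The F1 is B l / b L, so b L is a parental gamete class with expected frequency (1 − r)/2 = 0.862/2 = 0.4310.
Expected number = 0.4310 × 200 = 86.20 ≈ 86.

86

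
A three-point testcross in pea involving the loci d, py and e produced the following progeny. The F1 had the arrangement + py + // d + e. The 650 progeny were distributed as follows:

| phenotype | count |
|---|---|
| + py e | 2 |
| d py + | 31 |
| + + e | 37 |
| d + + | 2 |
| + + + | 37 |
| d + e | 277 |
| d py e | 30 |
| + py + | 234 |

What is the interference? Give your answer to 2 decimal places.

0.49

The two rarest classes, + py e and d + +, are the double crossovers. Comparing them with the parentals, only the e allele has switched, so e is the middle locus and the order is py – e – d.
py–e: (67 + 4)/650 = 0.1092; e–d: (68 + 4)/650 = 0.1108.
Expected DCO frequency = 0.1092 × 0.1108 ≈ 0.01210; observed = 4/650 ≈ 0.00615.
Coefficient of coincidence = 0.00615/0.01210 ≈ 0.51; interference = 1 − 0.51 = 0.49.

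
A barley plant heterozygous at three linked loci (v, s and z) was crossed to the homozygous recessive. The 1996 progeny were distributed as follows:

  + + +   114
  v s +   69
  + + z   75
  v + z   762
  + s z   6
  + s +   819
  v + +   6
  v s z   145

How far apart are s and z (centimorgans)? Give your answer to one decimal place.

The two most frequent reciprocal classes, + s + and v + z, are the parental types, so the F1 was + s + / v + z.
The two rarest classes, + s z and v + +, are the double crossovers. Comparing them with the parentals, only the z allele has switched, so z is the middle locus and the order is v – z – s.
Crossovers in the z–s interval produce the single-crossover classes + + + and v s z (114 + 145 = 259) plus the double crossovers (12).
RF(z–s) = (259 + 12) / 1996 = 271/1996 = 0.1358 → 13.6 centimorgans.

13.6 centimorgans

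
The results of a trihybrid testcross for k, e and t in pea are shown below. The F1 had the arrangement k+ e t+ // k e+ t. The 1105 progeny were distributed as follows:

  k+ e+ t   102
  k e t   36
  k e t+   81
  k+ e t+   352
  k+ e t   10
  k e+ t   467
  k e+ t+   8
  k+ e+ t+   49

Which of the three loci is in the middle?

t

The two rarest classes, k+ e t and k e+ t+, are the double crossovers. Comparing them with the parentals, only the t allele has switched, so t is the middle locus and the order is e – t – k.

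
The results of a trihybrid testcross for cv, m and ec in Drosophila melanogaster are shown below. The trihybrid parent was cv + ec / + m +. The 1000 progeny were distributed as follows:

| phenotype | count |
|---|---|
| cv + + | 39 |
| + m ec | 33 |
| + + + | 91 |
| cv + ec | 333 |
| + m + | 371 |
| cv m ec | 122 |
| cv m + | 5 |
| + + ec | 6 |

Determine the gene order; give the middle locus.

The two rarest classes, + + ec and cv m +, are the double crossovers. Comparing them with the parentals, only the cv allele has switched, so cv is the middle locus and the order is m – cv – ec.

cv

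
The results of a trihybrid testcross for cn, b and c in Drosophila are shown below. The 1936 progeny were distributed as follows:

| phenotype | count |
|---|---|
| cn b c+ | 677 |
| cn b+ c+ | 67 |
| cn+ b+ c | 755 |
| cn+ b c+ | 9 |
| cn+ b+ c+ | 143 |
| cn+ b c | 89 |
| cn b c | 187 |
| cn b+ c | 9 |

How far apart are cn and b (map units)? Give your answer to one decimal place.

The two most frequent reciprocal classes, cn+ b+ c and cn b c+, are the parental types, so the F1 was cn+ b+ c / cn b c+.
The two rarest classes, cn b+ c and cn+ b c+, are the double crossovers. Comparing them with the parentals, only the cn allele has switched, so cn is the middle locus and the order is c – cn – b.
Crossovers in the cn–b interval produce the single-crossover classes cn+ b c and cn b+ c+ (89 + 67 = 156) plus the double crossovers (18).
RF(cn–b) = (156 + 18) / 1936 = 174/1936 = 0.0899 → 9.0 map units.

9.0 map units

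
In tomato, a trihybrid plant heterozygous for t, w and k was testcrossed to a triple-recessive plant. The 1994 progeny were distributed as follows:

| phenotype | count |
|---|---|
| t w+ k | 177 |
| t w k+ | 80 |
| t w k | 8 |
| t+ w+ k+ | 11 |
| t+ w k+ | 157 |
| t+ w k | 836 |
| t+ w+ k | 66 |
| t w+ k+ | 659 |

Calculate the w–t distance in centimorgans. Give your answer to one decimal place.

The two most frequent reciprocal classes, t+ w k and t w+ k+, are the parental types, so the F1 was t+ w k / t w+ k+.
The two rarest classes, t w k and t+ w+ k+, are the double crossovers. Comparing them with the parentals, only the t allele has switched, so t is the middle locus and the order is w – t – k.
Crossovers in the w–t interval produce the single-crossover classes t+ w+ k and t w k+ (66 + 80 = 146) plus the double crossovers (19).
RF(w–t) = (146 + 19) / 1994 = 165/1994 = 0.0827 → 8.3 centimorgans.

8.3 centimorgans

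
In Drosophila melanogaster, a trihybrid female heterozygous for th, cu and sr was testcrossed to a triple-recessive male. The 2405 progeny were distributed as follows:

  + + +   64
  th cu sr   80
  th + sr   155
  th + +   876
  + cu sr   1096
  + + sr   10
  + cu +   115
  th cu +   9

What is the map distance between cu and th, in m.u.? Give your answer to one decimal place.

6.8 m.u.

The two most frequent reciprocal classes, th + + and + cu sr, are the parental types, so the F1 was th + + / + cu sr.
The two rarest classes, th cu + and + + sr, are the double crossovers. Comparing them with the parentals, only the cu allele has switched, so cu is the middle locus and the order is sr – cu – th.
Crossovers in the cu–th interval produce the single-crossover classes + + + and th cu sr (64 + 80 = 144) plus the double crossovers (19).
RF(cu–th) = (144 + 19) / 2405 = 163/2405 = 0.0678 → 6.8 m.u.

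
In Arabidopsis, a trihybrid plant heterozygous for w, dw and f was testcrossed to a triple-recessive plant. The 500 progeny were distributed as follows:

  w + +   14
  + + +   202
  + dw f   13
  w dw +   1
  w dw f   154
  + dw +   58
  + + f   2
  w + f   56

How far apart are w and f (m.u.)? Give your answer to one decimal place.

6.0 m.u.

The two most frequent reciprocal classes, w dw f and + + +, are the parental types, so the F1 was w dw f / + + +.
The two rarest classes, w dw + and + + f, are the double crossovers. Comparing them with the parentals, only the f allele has switched, so f is the middle locus and the order is dw – f – w.
Crossovers in the f–w interval produce the single-crossover classes + dw f and w + + (13 + 14 = 27) plus the double crossovers (3).
RF(f–w) = (27 + 3) / 500 = 30/500 = 0.0600 → 6.0 m.u.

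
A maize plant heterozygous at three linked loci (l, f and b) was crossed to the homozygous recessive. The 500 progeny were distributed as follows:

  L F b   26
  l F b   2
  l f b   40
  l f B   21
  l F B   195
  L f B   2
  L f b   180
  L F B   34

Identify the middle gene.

The two most frequent reciprocal classes, l F B and L f b, are the parental types, so the F1 was l F B / L f b.
The two rarest classes, l F b and L f B, are the double crossovers. Comparing them with the parentals, only the b allele has switched, so b is the middle locus and the order is f – b – l.

b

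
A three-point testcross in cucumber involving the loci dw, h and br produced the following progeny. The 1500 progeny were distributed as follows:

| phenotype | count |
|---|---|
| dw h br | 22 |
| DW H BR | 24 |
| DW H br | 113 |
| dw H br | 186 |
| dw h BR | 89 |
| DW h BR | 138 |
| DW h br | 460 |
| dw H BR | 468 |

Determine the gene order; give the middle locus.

The two most frequent reciprocal classes, dw H BR and DW h br, are the parental types, so the F1 was dw H BR / DW h br.
The two rarest classes, DW H BR and dw h br, are the double crossovers. Comparing them with the parentals, only the dw allele has switched, so dw is the middle locus and the order is br – dw – h.

dw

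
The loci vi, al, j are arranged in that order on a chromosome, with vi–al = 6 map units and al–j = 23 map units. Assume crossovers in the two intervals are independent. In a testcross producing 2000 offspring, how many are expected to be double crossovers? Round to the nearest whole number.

Map distances give recombination frequencies of 0.060 and 0.230 for the two intervals.
With no interference, expected double-crossover frequency = 0.060 × 0.230 = 0.01380.
Expected number = 0.01380 × 2000 = 27.60 ≈ 28.

28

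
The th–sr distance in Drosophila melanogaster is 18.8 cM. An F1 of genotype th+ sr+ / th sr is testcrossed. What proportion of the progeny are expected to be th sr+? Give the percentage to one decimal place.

A map distance of 18.8 cM corresponds to a recombination frequency of 0.188.
The F1 is th+ sr+ / th sr, so th sr+ is a recombinant gamete class with expected frequency r/2 = 0.188/2 = 0.0940.
That is 0.0940 = 9.4% of the progeny.

9.4%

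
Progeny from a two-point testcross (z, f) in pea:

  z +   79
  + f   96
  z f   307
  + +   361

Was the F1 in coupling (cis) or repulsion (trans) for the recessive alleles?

cis

The two most frequent classes are + + (361) and z f (307); these are the parental (non-recombinant) types.
So the F1 carried + + on one chromosome and z f on the other — the recessive alleles are on the same chromosome (cis / coupling).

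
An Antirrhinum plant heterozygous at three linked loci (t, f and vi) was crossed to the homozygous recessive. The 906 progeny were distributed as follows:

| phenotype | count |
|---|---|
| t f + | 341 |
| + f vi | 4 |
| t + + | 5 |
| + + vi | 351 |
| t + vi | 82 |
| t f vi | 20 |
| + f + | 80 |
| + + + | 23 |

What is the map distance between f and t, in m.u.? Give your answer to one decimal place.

18.9 m.u.

The two most frequent reciprocal classes, t f + and + + vi, are the parental types, so the F1 was t f + / + + vi.
The two rarest classes, t + + and + f vi, are the double crossovers. Comparing them with the parentals, only the f allele has switched, so f is the middle locus and the order is vi – f – t.
Crossovers in the f–t interval produce the single-crossover classes + f + and t + vi (80 + 82 = 162) plus the double crossovers (9).
RF(f–t) = (162 + 9) / 906 = 171/906 = 0.1887 → 18.9 m.u.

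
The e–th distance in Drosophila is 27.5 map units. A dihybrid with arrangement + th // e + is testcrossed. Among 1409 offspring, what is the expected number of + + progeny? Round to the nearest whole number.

194

A map distance of 27.5 map units corresponds to a recombination frequency of 0.275.
The F1 is + th / e +, so + + is a recombinant gamete class with expected frequency r/2 = 0.275/2 = 0.1375.
Expected number = 0.1375 × 1409 = 193.74 ≈ 194.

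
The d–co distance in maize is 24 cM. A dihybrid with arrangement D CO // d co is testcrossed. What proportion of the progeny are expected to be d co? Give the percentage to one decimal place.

A map distance of 24 cM corresponds to a recombination frequency of 0.240.
The F1 is D CO / d co, so d co is a parental gamete class with expected frequency (1 − r)/2 = 0.760/2 = 0.3800.
That is 0.3800 = 38.0% of the progeny.

38.0%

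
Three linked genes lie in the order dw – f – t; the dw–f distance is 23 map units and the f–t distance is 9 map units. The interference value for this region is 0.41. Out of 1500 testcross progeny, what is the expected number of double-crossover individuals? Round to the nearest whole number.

Map distances give recombination frequencies of 0.230 and 0.090 for the two intervals.
With interference 0.41 (so coincidence = 0.59), expected double-crossover frequency = 0.230 × 0.090 × 0.59 = 0.01221.
Expected number = 0.01221 × 1500 = 18.32 ≈ 18.

18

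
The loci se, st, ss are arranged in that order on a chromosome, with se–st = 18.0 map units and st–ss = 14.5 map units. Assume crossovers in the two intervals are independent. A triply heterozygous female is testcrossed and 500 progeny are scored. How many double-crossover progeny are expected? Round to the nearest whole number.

Map distances give recombination frequencies of 0.180 and 0.145 for the two intervals.
With no interference, expected double-crossover frequency = 0.180 × 0.145 = 0.02610.
Expected number = 0.02610 × 500 = 13.05 ≈ 13.

13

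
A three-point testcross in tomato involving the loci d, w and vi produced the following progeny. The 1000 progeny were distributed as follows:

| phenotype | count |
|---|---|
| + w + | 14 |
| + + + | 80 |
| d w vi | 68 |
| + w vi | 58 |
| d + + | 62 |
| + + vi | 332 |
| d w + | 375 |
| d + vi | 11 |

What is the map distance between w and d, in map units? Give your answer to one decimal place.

The two most frequent reciprocal classes, d w + and + + vi, are the parental types, so the F1 was d w + / + + vi.
The two rarest classes, + w + and d + vi, are the double crossovers. Comparing them with the parentals, only the d allele has switched, so d is the middle locus and the order is w – d – vi.
Crossovers in the w–d interval produce the single-crossover classes d + + and + w vi (62 + 58 = 120) plus the double crossovers (25).
RF(w–d) = (120 + 25) / 1000 = 145/1000 = 0.1450 → 14.5 map units.

14.5 map units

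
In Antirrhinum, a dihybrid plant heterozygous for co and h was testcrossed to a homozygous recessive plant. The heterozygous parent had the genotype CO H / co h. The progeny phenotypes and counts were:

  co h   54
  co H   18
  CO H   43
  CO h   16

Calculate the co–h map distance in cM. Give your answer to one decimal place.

The recombinant classes are CO h and co H: 16 + 18 = 34.
Recombination frequency = 34/131 = 0.2595 ≈ 26.0%, i.e. 26.0 cM.

26.0 cM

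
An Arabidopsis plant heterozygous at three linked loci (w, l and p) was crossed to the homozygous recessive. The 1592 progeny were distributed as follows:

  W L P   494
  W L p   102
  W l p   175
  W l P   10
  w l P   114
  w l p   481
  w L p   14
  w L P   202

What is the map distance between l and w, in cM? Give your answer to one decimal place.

The two most frequent reciprocal classes, W L P and w l p, are the parental types, so the F1 was W L P / w l p.
The two rarest classes, W l P and w L p, are the double crossovers. Comparing them with the parentals, only the l allele has switched, so l is the middle locus and the order is w – l – p.
Crossovers in the w–l interval produce the single-crossover classes w L P and W l p (202 + 175 = 377) plus the double crossovers (24).
RF(w–l) = (377 + 24) / 1592 = 401/1592 = 0.2519 → 25.2 cM.

25.2 cM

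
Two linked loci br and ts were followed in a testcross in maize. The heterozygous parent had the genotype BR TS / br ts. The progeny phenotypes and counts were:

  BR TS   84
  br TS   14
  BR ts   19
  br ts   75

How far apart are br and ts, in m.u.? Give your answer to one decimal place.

17.2 m.u.

The recombinant classes are BR ts and br TS: 19 + 14 = 33.
Recombination frequency = 33/192 = 0.1719 ≈ 17.2%, i.e. 17.2 m.u.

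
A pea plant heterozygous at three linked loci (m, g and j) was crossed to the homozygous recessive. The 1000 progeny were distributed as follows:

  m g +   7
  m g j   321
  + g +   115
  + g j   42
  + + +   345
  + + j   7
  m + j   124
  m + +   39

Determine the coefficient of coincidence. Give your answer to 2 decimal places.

0.58

The two most frequent reciprocal classes, + + + and m g j, are the parental types, so the F1 was + + + / m g j.
The two rarest classes, + + j and m g +, are the double crossovers. Comparing them with the parentals, only the j allele has switched, so j is the middle locus and the order is g – j – m.
g–j: (239 + 14)/1000 = 0.2530; j–m: (81 + 14)/1000 = 0.0950.
Expected DCO frequency = 0.2530 × 0.0950 ≈ 0.02404; observed = 14/1000 ≈ 0.01400.
Coefficient of coincidence = 0.01400/0.02404 ≈ 0.58.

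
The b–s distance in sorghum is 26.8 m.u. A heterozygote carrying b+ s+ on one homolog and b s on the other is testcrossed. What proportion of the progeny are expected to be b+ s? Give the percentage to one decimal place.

A map distance of 26.8 m.u. corresponds to a recombination frequency of 0.268.
The F1 is b+ s+ / b s, so b+ s is a recombinant gamete class with expected frequency r/2 = 0.268/2 = 0.1340.
That is 0.1340 = 13.4% of the progeny.

13.4%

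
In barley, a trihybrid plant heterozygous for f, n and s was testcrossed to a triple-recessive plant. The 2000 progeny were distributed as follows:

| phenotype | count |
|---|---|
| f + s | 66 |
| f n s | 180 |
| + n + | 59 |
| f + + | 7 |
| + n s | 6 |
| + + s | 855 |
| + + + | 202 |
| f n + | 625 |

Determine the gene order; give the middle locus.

The two most frequent reciprocal classes, f n + and + + s, are the parental types, so the F1 was f n + / + + s.
The two rarest classes, f + + and + n s, are the double crossovers. Comparing them with the parentals, only the n allele has switched, so n is the middle locus and the order is s – n – f.

n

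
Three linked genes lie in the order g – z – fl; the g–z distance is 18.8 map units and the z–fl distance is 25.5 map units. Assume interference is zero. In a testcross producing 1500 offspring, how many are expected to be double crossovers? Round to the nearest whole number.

Map distances give recombination frequencies of 0.188 and 0.255 for the two intervals.
With no interference, expected double-crossover frequency = 0.188 × 0.255 = 0.04794.
Expected number = 0.04794 × 1500 = 71.91 ≈ 72.

72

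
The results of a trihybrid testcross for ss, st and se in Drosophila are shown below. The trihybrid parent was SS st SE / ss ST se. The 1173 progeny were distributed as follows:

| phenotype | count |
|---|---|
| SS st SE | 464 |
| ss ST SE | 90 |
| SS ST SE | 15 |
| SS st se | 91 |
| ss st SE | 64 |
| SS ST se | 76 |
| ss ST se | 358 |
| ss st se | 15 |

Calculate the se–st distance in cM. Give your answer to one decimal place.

18.0 cM

The two rarest classes, SS ST SE and ss st se, are the double crossovers. Comparing them with the parentals, only the st allele has switched, so st is the middle locus and the order is ss – st – se.
Crossovers in the st–se interval produce the single-crossover classes SS st se and ss ST SE (91 + 90 = 181) plus the double crossovers (30).
RF(st–se) = (181 + 30) / 1173 = 211/1173 = 0.1799 → 18.0 cM.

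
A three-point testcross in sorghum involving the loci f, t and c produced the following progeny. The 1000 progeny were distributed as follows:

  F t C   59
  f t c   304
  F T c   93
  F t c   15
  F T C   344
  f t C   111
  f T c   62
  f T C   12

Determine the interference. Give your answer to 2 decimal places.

The two most frequent reciprocal classes, f t c and F T C, are the parental types, so the F1 was f t c / F T C.
The two rarest classes, F t c and f T C, are the double crossovers. Comparing them with the parentals, only the f allele has switched, so f is the middle locus and the order is c – f – t.
c–f: (204 + 27)/1000 = 0.2310; f–t: (121 + 27)/1000 = 0.1480.
Expected DCO frequency = 0.2310 × 0.1480 ≈ 0.03419; observed = 27/1000 ≈ 0.02700.
Coefficient of coincidence = 0.02700/0.03419 ≈ 0.79; interference = 1 − 0.79 = 0.21.

0.21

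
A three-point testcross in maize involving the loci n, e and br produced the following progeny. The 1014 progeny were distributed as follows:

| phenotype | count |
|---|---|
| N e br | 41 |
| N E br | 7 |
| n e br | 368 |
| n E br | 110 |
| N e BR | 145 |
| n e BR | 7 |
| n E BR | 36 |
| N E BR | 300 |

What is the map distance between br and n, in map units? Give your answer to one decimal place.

The two most frequent reciprocal classes, N E BR and n e br, are the parental types, so the F1 was N E BR / n e br.
The two rarest classes, N E br and n e BR, are the double crossovers. Comparing them with the parentals, only the br allele has switched, so br is the middle locus and the order is e – br – n.
Crossovers in the br–n interval produce the single-crossover classes n E BR and N e br (36 + 41 = 77) plus the double crossovers (14).
RF(br–n) = (77 + 14) / 1014 = 91/1014 = 0.0897 → 9.0 map units.

9.0 map units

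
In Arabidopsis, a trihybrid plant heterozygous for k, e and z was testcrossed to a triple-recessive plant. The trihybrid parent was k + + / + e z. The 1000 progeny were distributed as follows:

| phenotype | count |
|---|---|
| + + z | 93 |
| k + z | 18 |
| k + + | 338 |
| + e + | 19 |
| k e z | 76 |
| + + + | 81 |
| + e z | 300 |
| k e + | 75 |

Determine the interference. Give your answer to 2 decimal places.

The two rarest classes, k + z and + e +, are the double crossovers. Comparing them with the parentals, only the z allele has switched, so z is the middle locus and the order is e – z – k.
e–z: (168 + 37)/1000 = 0.2050; z–k: (157 + 37)/1000 = 0.1940.
Expected DCO frequency = 0.2050 × 0.1940 ≈ 0.03977; observed = 37/1000 ≈ 0.03700.
Coefficient of coincidence = 0.03700/0.03977 ≈ 0.93; interference = 1 − 0.93 = 0.07.

0.07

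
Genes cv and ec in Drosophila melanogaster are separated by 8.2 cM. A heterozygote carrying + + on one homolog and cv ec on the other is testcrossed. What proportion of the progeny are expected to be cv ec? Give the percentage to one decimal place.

45.9%

A map distance of 8.2 cM corresponds to a recombination frequency of 0.082.
The F1 is + + / cv ec, so cv ec is a parental gamete class with expected frequency (1 − r)/2 = 0.918/2 = 0.4590.
That is 0.4590 = 45.9% of the progeny.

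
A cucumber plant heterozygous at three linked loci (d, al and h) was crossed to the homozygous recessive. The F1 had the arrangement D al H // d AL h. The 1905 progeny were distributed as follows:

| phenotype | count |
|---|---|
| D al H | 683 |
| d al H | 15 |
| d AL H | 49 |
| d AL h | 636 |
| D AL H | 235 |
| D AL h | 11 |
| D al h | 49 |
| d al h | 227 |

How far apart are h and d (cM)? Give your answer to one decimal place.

The two rarest classes, d al H and D AL h, are the double crossovers. Comparing them with the parentals, only the d allele has switched, so d is the middle locus and the order is al – d – h.
Crossovers in the d–h interval produce the single-crossover classes D al h and d AL H (49 + 49 = 98) plus the double crossovers (26).
RF(d–h) = (98 + 26) / 1905 = 124/1905 = 0.0651 → 6.5 cM.

6.5 cM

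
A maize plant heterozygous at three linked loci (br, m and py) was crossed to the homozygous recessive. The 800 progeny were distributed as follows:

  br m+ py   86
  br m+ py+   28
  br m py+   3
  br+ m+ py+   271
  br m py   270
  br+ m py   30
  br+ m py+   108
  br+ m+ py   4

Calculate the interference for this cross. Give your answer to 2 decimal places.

0.57

The two most frequent reciprocal classes, br m py and br+ m+ py+, are the parental types, so the F1 was br m py / br+ m+ py+.
The two rarest classes, br m py+ and br+ m+ py, are the double crossovers. Comparing them with the parentals, only the py allele has switched, so py is the middle locus and the order is br – py – m.
br–py: (58 + 7)/800 = 0.0813; py–m: (194 + 7)/800 = 0.2512.
Expected DCO frequency = 0.0813 × 0.2512 ≈ 0.02042; observed = 7/800 ≈ 0.00875.
Coefficient of coincidence = 0.00875/0.02042 ≈ 0.43; interference = 1 − 0.43 = 0.57.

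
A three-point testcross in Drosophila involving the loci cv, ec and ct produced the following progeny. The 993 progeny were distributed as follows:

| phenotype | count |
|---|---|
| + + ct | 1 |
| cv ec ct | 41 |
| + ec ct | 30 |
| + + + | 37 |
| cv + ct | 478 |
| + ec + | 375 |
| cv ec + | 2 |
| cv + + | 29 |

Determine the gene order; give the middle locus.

cv

The two most frequent reciprocal classes, cv + ct and + ec +, are the parental types, so the F1 was cv + ct / + ec +.
The two rarest classes, + + ct and cv ec +, are the double crossovers. Comparing them with the parentals, only the cv allele has switched, so cv is the middle locus and the order is ct – cv – ec.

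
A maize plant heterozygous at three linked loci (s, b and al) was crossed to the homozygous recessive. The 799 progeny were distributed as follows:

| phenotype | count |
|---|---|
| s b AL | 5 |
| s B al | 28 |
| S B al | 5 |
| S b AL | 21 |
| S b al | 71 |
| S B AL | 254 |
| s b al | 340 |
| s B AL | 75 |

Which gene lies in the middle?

The two most frequent reciprocal classes, S B AL and s b al, are the parental types, so the F1 was S B AL / s b al.
The two rarest classes, S B al and s b AL, are the double crossovers. Comparing them with the parentals, only the al allele has switched, so al is the middle locus and the order is s – al – b.

al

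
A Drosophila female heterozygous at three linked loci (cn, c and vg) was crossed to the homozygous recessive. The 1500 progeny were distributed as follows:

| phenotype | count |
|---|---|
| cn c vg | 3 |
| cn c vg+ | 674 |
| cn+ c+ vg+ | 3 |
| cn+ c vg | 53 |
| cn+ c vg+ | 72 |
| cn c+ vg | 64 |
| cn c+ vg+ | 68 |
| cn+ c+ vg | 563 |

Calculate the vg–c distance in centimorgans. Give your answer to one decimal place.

The two most frequent reciprocal classes, cn c vg+ and cn+ c+ vg, are the parental types, so the F1 was cn c vg+ / cn+ c+ vg.
The two rarest classes, cn c vg and cn+ c+ vg+, are the double crossovers. Comparing them with the parentals, only the vg allele has switched, so vg is the middle locus and the order is cn – vg – c.
Crossovers in the vg–c interval produce the single-crossover classes cn c+ vg+ and cn+ c vg (68 + 53 = 121) plus the double crossovers (6).
RF(vg–c) = (121 + 6) / 1500 = 127/1500 = 0.0847 → 8.5 centimorgans.

8.5 centimorgans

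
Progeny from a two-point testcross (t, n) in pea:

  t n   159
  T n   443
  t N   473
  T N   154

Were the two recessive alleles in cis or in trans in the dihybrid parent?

The two most frequent classes are T n (443) and t N (473); these are the parental (non-recombinant) types.
So the F1 carried T n on one chromosome and t N on the other — the recessive alleles are on opposite chromosomes (trans / repulsion).

trans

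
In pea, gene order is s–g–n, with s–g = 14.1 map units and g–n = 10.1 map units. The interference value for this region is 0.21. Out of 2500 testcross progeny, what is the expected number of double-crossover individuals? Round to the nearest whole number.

28

Map distances give recombination frequencies of 0.141 and 0.101 for the two intervals.
With interference 0.21 (so coincidence = 0.79), expected double-crossover frequency = 0.141 × 0.101 × 0.79 = 0.01125.
Expected number = 0.01125 × 2500 = 28.13 ≈ 28.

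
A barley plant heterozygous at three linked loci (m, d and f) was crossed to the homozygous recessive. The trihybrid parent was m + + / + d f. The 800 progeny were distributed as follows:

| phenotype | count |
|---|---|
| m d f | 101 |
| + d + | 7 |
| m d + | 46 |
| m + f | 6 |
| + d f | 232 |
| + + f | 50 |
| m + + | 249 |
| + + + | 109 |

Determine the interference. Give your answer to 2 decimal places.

The two rarest classes, m + f and + d +, are the double crossovers. Comparing them with the parentals, only the f allele has switched, so f is the middle locus and the order is d – f – m.
d–f: (96 + 13)/800 = 0.1363; f–m: (210 + 13)/800 = 0.2787.
Expected DCO frequency = 0.1363 × 0.2787 ≈ 0.03799; observed = 13/800 ≈ 0.01625.
Coefficient of coincidence = 0.01625/0.03799 ≈ 0.43; interference = 1 − 0.43 = 0.57.

0.57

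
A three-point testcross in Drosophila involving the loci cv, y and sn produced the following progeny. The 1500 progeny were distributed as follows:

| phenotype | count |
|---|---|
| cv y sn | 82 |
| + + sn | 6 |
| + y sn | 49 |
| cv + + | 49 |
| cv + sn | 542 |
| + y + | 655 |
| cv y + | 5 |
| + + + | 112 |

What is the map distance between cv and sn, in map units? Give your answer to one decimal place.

7.3 map units

The two most frequent reciprocal classes, + y + and cv + sn, are the parental types, so the F1 was + y + / cv + sn.
The two rarest classes, cv y + and + + sn, are the double crossovers. Comparing them with the parentals, only the cv allele has switched, so cv is the middle locus and the order is sn – cv – y.
Crossovers in the sn–cv interval produce the single-crossover classes + y sn and cv + + (49 + 49 = 98) plus the double crossovers (11).
RF(sn–cv) = (98 + 11) / 1500 = 109/1500 = 0.0727 → 7.3 map units.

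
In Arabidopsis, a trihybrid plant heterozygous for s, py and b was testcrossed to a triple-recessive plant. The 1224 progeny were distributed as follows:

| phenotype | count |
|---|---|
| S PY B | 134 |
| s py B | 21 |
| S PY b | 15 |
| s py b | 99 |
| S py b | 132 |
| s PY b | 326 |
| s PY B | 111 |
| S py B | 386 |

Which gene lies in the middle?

s

The two most frequent reciprocal classes, s PY b and S py B, are the parental types, so the F1 was s PY b / S py B.
The two rarest classes, S PY b and s py B, are the double crossovers. Comparing them with the parentals, only the s allele has switched, so s is the middle locus and the order is py – s – b.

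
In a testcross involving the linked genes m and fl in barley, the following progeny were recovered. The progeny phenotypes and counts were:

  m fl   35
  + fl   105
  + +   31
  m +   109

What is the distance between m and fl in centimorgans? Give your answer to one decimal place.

23.6 centimorgans

The two most frequent classes, + fl (105) and m + (109), are the parental types, so the F1 was + fl / m +.
The recombinant classes are + + and m fl: 31 + 35 = 66.
Recombination frequency = 66/280 = 0.2357 ≈ 23.6%, i.e. 23.6 centimorgans.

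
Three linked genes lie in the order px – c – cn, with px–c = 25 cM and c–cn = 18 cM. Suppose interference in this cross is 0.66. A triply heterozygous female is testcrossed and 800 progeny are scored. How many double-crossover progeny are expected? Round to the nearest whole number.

Map distances give recombination frequencies of 0.250 and 0.180 for the two intervals.
With interference 0.66 (so coincidence = 0.34), expected double-crossover frequency = 0.250 × 0.180 × 0.34 = 0.01530.
Expected number = 0.01530 × 800 = 12.24 ≈ 12.

12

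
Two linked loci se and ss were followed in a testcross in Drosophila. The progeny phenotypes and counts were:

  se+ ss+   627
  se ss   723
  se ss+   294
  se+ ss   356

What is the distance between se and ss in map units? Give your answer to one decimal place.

32.5 map units

The two most frequent classes, se+ ss+ (627) and se ss (723), are the parental types, so the F1 was se+ ss+ / se ss.
The recombinant classes are se+ ss and se ss+: 356 + 294 = 650.
Recombination frequency = 650/2000 = 0.3250 ≈ 32.5%, i.e. 32.5 map units.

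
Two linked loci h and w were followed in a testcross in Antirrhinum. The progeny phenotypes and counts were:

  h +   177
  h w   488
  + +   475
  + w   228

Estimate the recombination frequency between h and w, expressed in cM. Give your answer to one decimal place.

The two most frequent classes, + + (475) and h w (488), are the parental types, so the F1 was + + / h w.
The recombinant classes are + w and h +: 228 + 177 = 405.
Recombination frequency = 405/1368 = 0.2961 ≈ 29.6%, i.e. 29.6 cM.

29.6 cM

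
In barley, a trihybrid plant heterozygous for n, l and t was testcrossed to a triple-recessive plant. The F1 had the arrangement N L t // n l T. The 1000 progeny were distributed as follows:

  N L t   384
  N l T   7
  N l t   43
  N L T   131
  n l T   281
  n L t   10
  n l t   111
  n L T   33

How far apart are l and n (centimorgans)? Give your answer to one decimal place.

9.3 centimorgans

The two rarest classes, n L t and N l T, are the double crossovers. Comparing them with the parentals, only the n allele has switched, so n is the middle locus and the order is l – n – t.
Crossovers in the l–n interval produce the single-crossover classes N l t and n L T (43 + 33 = 76) plus the double crossovers (17).
RF(l–n) = (76 + 17) / 1000 = 93/1000 = 0.0930 → 9.3 centimorgans.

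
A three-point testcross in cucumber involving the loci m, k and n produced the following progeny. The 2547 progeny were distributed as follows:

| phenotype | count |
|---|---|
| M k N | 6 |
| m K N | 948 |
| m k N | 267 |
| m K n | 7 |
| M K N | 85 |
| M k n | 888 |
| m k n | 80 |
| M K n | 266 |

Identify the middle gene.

The two most frequent reciprocal classes, M k n and m K N, are the parental types, so the F1 was M k n / m K N.
The two rarest classes, M k N and m K n, are the double crossovers. Comparing them with the parentals, only the n allele has switched, so n is the middle locus and the order is m – n – k.

n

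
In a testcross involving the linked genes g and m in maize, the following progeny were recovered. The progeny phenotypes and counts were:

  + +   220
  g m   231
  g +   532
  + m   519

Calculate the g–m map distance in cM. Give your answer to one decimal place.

The two most frequent classes, + m (519) and g + (532), are the parental types, so the F1 was + m / g +.
The recombinant classes are + + and g m: 220 + 231 = 451.
Recombination frequency = 451/1502 = 0.3003 ≈ 30.0%, i.e. 30.0 cM.

30.0 cM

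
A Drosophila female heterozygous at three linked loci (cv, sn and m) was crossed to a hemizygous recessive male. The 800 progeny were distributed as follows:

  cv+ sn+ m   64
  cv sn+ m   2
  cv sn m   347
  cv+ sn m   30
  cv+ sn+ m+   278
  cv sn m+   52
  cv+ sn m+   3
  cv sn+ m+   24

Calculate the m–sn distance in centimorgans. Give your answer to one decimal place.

15.1 centimorgans

The two most frequent reciprocal classes, cv+ sn+ m+ and cv sn m, are the parental types, so the F1 was cv+ sn+ m+ / cv sn m.
The two rarest classes, cv+ sn m+ and cv sn+ m, are the double crossovers. Comparing them with the parentals, only the sn allele has switched, so sn is the middle locus and the order is m – sn – cv.
Crossovers in the m–sn interval produce the single-crossover classes cv+ sn+ m and cv sn m+ (64 + 52 = 116) plus the double crossovers (5).
RF(m–sn) = (116 + 5) / 800 = 121/800 = 0.1512 → 15.1 centimorgans.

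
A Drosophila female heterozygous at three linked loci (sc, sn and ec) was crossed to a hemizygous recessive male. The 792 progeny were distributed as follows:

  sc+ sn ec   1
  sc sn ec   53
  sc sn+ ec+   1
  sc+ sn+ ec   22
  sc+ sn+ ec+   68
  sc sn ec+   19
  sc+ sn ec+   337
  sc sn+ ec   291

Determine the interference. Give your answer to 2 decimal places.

The two most frequent reciprocal classes, sc sn+ ec and sc+ sn ec+, are the parental types, so the F1 was sc sn+ ec / sc+ sn ec+.
The two rarest classes, sc sn+ ec+ and sc+ sn ec, are the double crossovers. Comparing them with the parentals, only the ec allele has switched, so ec is the middle locus and the order is sc – ec – sn.
sc–ec: (41 + 2)/792 = 0.0543; ec–sn: (121 + 2)/792 = 0.1553.
Expected DCO frequency = 0.0543 × 0.1553 ≈ 0.00843; observed = 2/792 ≈ 0.00253.
Coefficient of coincidence = 0.00253/0.00843 ≈ 0.30; interference = 1 − 0.30 = 0.70.

0.70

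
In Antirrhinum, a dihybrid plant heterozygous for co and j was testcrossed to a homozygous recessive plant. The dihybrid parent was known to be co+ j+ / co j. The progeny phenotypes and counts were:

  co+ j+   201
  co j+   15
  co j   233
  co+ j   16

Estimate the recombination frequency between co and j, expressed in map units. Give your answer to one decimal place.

6.7 map units

The recombinant classes are co+ j and co j+: 16 + 15 = 31.
Recombination frequency = 31/465 = 0.0667 ≈ 6.7%, i.e. 6.7 map units.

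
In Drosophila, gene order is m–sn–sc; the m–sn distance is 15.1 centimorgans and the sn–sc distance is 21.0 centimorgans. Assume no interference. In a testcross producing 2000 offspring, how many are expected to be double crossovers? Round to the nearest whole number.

63

Map distances give recombination frequencies of 0.151 and 0.210 for the two intervals.
With no interference, expected double-crossover frequency = 0.151 × 0.210 = 0.03171.
Expected number = 0.03171 × 2000 = 63.42 ≈ 63.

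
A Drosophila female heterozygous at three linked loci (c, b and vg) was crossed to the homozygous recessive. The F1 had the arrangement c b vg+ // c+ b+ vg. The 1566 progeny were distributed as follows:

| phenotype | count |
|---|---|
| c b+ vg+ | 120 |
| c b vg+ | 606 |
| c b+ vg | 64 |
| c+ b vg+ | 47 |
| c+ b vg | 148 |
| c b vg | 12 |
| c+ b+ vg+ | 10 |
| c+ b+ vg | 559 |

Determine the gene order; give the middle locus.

vg

The two rarest classes, c b vg and c+ b+ vg+, are the double crossovers. Comparing them with the parentals, only the vg allele has switched, so vg is the middle locus and the order is b – vg – c.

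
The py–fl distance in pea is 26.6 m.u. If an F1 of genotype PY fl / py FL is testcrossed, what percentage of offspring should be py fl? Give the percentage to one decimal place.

13.3%

A map distance of 26.6 m.u. corresponds to a recombination frequency of 0.266.
The F1 is PY fl / py FL, so py fl is a recombinant gamete class with expected frequency r/2 = 0.266/2 = 0.1330.
That is 0.1330 = 13.3% of the progeny.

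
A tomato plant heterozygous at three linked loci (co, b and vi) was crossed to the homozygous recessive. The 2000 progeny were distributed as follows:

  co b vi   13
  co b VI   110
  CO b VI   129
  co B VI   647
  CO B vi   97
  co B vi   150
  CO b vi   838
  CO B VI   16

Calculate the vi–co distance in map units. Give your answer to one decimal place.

The two most frequent reciprocal classes, co B VI and CO b vi, are the parental types, so the F1 was co B VI / CO b vi.
The two rarest classes, CO B VI and co b vi, are the double crossovers. Comparing them with the parentals, only the co allele has switched, so co is the middle locus and the order is b – co – vi.
Crossovers in the co–vi interval produce the single-crossover classes co B vi and CO b VI (150 + 129 = 279) plus the double crossovers (29).
RF(co–vi) = (279 + 29) / 2000 = 308/2000 = 0.1540 → 15.4 map units.

15.4 map units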